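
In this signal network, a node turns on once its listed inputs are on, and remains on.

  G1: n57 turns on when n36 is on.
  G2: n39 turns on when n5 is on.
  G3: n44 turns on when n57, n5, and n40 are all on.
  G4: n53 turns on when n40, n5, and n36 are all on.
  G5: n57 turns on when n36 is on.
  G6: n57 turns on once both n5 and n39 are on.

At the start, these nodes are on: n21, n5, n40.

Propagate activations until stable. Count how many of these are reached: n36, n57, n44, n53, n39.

3

G2: n5 on → n39 on.
G6: n5 and n39 on → n57 on.
G3: n57, n5, and n40 on → n44 on.
No rule produces n36, and it is not given.
n57: reached.
n44: reached.
n53 would need n40, n5, and n36 (G4), but n36 never turns on.
n39: reached.
Reached: n57, n44, and n39 — 3 of the 5.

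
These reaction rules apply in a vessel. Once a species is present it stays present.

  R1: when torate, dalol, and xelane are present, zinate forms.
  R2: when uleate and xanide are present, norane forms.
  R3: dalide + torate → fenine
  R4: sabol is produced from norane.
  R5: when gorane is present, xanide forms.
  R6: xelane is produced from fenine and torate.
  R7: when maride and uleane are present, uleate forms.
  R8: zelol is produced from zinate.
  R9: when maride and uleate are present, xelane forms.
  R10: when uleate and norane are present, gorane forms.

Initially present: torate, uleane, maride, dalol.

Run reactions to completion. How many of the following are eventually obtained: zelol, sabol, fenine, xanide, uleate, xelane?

3

maride and uleane present → uleate forms (R7).
maride and uleate present → xelane forms (R9).
torate, dalol, and xelane present → zinate forms (R1).
zinate present → zelol forms (R8).
zelol: reached.
sabol would need norane (R4), but norane never forms.
fenine would need dalide and torate (R3), but dalide never forms.
xanide would need gorane (R5), but gorane never forms.
uleate: reached.
xelane: reached.
Reached: zelol, uleate, and xelane — 3 of the 6.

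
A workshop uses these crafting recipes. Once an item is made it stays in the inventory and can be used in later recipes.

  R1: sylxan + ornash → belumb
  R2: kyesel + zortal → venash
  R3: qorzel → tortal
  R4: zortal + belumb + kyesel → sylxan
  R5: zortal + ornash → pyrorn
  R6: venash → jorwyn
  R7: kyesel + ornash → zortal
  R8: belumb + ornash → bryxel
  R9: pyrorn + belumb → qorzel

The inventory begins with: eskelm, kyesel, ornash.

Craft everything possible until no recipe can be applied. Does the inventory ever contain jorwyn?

Using R7, kyesel and ornash make zortal.
kyesel + zortal → venash (R2).
Using R6, venash makes jorwyn.

Yes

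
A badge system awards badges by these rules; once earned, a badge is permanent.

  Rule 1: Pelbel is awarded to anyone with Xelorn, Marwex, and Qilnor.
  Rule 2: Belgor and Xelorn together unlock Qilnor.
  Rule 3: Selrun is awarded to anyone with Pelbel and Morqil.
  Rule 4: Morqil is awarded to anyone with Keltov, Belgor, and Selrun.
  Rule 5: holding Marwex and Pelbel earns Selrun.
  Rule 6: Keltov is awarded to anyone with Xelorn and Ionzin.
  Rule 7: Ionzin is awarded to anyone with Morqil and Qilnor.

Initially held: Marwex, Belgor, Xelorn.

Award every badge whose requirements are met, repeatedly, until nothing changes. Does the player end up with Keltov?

Keltov would need Xelorn and Ionzin (Rule 6), but Ionzin is never earned.

No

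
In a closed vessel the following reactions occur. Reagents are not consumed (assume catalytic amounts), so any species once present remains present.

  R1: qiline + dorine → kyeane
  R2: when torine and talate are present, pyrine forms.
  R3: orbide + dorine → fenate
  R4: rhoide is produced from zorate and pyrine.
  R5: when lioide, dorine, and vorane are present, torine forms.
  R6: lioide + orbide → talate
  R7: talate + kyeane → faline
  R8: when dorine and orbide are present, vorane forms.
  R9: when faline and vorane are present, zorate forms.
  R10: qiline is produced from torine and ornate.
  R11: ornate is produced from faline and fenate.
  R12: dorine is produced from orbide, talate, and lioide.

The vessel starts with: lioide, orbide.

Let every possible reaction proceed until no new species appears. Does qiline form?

qiline would need torine and ornate (R10), but ornate never forms.

No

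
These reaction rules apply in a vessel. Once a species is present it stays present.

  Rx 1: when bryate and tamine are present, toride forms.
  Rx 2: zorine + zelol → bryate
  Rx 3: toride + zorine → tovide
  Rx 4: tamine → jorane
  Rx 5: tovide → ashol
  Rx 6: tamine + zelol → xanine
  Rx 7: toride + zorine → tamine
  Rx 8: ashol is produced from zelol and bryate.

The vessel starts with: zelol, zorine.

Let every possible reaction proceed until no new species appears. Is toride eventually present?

toride would need bryate and tamine (Rx 1), but tamine never forms.

No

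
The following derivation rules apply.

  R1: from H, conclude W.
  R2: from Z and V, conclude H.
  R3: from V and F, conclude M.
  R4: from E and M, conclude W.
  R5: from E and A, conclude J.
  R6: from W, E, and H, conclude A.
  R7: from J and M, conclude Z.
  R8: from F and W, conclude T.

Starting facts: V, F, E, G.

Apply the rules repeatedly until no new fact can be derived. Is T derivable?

Yes

From V and F, R3 gives M.
From E and M, R4 gives W.
From F and W, R8 gives T.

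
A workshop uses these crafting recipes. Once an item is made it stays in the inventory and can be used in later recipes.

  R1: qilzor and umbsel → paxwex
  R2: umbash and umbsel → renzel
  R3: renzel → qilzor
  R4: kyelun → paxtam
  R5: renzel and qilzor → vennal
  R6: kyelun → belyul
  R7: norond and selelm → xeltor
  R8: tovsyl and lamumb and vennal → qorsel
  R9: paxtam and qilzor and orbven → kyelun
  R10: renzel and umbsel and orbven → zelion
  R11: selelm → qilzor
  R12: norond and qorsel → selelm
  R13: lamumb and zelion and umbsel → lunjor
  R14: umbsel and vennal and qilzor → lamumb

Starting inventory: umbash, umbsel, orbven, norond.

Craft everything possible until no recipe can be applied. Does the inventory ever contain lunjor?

Yes

Using R2, umbash and umbsel make renzel.
Using R10, renzel, umbsel, and orbven make zelion.
renzel → qilzor (R3).
renzel and qilzor → vennal (R5).
umbsel and vennal and qilzor → lamumb (R14).
lamumb and zelion and umbsel → lunjor (R13).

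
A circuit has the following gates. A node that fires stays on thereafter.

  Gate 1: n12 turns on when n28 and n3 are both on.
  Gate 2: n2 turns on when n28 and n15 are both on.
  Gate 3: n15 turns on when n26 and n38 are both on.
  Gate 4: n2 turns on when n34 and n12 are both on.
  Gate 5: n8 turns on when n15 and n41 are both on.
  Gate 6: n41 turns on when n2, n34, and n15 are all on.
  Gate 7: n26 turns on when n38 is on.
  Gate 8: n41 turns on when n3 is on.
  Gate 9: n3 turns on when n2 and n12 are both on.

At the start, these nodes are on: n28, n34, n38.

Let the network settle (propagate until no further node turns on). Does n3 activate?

No

n3 would need n2 and n12 (Gate 9), but n12 never turns on.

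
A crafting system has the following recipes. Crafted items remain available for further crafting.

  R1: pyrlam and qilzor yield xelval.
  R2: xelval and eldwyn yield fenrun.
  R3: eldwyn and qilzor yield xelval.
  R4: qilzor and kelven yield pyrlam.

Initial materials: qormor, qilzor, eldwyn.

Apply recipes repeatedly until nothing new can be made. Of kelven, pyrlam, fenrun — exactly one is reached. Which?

eldwyn and qilzor → xelval (R3).
Using R2, xelval and eldwyn make fenrun.
No rule produces kelven, and it is not given. pyrlam would need qilzor and kelven (R4), but kelven is never obtained.

fenrun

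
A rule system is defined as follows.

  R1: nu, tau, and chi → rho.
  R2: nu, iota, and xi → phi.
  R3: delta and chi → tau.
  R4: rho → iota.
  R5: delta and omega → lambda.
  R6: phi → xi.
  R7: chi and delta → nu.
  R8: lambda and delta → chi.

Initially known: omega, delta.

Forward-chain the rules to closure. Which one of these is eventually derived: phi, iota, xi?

From delta and omega, R5 gives lambda.
From lambda and delta, R8 gives chi.
delta and chi hold, so tau follows (R3).
chi and delta hold, so nu follows (R7).
From nu, tau, and chi, R1 gives rho.
rho holds, so iota follows (R4).
phi would need nu, iota, and xi (R2), but xi is never established. xi would need phi (R6), but phi is never established.

iota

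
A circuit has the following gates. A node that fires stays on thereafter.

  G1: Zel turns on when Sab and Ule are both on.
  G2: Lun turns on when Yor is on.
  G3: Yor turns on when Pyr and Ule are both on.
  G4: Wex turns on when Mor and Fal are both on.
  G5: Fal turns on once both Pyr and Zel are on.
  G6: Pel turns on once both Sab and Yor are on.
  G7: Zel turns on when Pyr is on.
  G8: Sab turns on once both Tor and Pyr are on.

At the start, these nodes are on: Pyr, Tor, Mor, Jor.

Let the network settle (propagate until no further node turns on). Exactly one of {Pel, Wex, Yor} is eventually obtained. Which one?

Wex

G7: Pyr on → Zel on.
Pyr and Zel are on, so Fal turns on (G5).
Mor and Fal are on, so Wex turns on (G4).
Yor would need Pyr and Ule (G3), but Ule never turns on. Pel would need Sab and Yor (G6), but Yor never turns on.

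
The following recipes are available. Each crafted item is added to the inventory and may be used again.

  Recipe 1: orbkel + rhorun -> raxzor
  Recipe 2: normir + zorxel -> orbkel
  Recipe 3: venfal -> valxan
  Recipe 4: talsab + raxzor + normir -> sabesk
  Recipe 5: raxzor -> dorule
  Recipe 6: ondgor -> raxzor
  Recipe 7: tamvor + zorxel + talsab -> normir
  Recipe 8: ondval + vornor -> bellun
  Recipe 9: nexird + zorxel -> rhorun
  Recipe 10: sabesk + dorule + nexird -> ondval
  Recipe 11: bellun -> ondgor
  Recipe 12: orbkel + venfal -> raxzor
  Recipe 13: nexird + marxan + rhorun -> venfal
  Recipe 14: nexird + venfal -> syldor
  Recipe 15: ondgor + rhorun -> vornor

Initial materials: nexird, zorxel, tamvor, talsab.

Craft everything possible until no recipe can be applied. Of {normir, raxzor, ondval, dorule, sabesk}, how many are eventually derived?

5

tamvor + zorxel + talsab -> normir (Recipe 7).
Using Recipe 9, nexird and zorxel make rhorun.
Using Recipe 2, normir and zorxel make orbkel.
Using Recipe 1, orbkel and rhorun make raxzor.
Using Recipe 5, raxzor makes dorule.
talsab + raxzor + normir -> sabesk (Recipe 4).
Using Recipe 10, sabesk, dorule, and nexird make ondval.
normir: reached.
raxzor: reached.
ondval: reached.
dorule: reached.
sabesk: reached.
All 5 are reached.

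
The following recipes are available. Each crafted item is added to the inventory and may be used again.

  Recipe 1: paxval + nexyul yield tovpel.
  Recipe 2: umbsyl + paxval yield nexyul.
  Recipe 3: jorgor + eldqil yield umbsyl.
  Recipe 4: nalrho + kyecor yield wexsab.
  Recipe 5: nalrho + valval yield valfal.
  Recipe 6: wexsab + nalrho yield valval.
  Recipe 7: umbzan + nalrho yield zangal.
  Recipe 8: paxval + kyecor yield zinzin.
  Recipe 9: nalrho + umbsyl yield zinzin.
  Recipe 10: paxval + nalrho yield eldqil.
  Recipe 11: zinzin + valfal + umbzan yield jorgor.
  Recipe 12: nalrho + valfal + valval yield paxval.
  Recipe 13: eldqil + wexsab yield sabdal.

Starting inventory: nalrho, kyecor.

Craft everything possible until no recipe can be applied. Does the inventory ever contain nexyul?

No

nexyul would need umbsyl and paxval (Recipe 2), but umbsyl is never obtained.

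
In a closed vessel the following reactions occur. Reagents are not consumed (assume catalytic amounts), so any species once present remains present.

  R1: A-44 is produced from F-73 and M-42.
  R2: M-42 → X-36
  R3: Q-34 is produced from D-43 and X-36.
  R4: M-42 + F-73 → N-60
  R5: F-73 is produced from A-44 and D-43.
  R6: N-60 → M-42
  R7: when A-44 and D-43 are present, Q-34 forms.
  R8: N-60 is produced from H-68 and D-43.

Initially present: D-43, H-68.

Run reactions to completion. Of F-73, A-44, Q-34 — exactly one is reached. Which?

Q-34

H-68 and D-43 present → N-60 forms (R8).
N-60 present → M-42 forms (R6).
M-42 present → X-36 forms (R2).
D-43 and X-36 present → Q-34 forms (R3).
A-44 would need F-73 and M-42 (R1), but F-73 never forms. F-73 would need A-44 and D-43 (R5), but A-44 never forms.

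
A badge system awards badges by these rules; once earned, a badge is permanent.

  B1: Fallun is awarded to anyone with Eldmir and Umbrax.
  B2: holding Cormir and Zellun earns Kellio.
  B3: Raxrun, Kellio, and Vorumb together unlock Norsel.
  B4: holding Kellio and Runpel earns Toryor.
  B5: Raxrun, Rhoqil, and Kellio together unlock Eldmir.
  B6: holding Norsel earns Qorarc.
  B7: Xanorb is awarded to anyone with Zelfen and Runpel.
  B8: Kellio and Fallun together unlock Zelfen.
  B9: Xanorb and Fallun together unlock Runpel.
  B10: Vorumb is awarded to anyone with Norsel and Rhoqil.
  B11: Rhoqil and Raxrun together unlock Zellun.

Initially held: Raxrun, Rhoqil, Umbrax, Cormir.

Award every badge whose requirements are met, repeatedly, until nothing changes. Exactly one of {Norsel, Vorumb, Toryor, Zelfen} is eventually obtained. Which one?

Zelfen

With Rhoqil and Raxrun, Zellun is earned (B11).
With Cormir and Zellun, Kellio is earned (B2).
With Raxrun, Rhoqil, and Kellio, Eldmir is earned (B5).
With Eldmir and Umbrax, Fallun is earned (B1).
With Kellio and Fallun, Zelfen is earned (B8).
Norsel would need Raxrun, Kellio, and Vorumb (B3), but Vorumb is never earned. Toryor would need Kellio and Runpel (B4), but Runpel is never earned. Vorumb would need Norsel and Rhoqil (B10), but Norsel is never earned.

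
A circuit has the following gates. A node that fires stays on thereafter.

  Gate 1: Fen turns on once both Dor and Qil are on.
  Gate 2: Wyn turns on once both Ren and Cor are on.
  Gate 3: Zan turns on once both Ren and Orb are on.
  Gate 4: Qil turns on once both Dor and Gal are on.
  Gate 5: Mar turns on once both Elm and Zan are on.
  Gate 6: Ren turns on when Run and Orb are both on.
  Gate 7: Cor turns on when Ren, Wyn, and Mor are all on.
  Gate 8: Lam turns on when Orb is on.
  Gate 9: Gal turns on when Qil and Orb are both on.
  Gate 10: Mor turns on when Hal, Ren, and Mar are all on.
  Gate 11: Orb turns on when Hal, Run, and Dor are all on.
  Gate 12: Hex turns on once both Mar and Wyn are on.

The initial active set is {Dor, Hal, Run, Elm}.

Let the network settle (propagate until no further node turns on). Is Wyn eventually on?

Wyn would need Ren and Cor (Gate 2), but Cor never turns on.

No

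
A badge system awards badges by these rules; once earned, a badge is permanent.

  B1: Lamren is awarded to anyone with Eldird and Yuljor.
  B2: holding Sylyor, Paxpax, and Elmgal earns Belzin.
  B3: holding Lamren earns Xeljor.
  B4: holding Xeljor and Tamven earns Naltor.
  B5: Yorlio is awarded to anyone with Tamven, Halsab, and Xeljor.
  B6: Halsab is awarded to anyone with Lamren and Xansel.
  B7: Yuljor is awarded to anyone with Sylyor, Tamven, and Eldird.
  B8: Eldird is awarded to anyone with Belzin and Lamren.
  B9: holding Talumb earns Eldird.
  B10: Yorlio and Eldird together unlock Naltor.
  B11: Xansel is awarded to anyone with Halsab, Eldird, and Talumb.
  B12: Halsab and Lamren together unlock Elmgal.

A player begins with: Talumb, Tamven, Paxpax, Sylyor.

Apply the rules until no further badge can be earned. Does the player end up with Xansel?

Xansel would need Halsab, Eldird, and Talumb (B11), but Halsab is never earned.

No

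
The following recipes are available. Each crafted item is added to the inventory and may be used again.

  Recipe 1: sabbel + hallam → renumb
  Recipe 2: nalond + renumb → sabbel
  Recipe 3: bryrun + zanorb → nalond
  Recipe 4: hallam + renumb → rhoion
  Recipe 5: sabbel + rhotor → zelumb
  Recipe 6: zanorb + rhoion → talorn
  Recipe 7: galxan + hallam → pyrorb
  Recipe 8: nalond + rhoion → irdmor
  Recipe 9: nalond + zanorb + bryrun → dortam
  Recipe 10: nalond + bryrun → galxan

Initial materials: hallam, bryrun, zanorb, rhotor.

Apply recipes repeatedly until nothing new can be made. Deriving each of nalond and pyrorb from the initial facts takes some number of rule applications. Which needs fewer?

nalond: bryrun + zanorb → nalond (Recipe 3). [1 rule application]
pyrorb: bryrun + zanorb → nalond (Recipe 3). Using Recipe 10, nalond and bryrun make galxan. galxan + hallam → pyrorb (Recipe 7). [3 rule applications]
nalond needs fewer.

nalond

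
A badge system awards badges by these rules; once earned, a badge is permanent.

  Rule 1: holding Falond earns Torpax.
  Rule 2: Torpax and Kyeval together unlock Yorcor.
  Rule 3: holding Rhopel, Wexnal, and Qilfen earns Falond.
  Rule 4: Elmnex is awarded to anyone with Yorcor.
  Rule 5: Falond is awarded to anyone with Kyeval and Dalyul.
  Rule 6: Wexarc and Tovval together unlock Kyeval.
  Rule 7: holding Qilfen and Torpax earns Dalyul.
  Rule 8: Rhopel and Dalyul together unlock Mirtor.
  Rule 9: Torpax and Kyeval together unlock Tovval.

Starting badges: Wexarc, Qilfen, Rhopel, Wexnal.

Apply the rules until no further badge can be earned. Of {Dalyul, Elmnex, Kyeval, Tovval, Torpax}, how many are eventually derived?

With Rhopel, Wexnal, and Qilfen, Falond is earned (Rule 3).
With Falond, Torpax is earned (Rule 1).
With Qilfen and Torpax, Dalyul is earned (Rule 7).
Dalyul: reached.
Elmnex would need Yorcor (Rule 4), but Yorcor is never earned.
Kyeval would need Wexarc and Tovval (Rule 6), but Tovval is never earned.
Tovval would need Torpax and Kyeval (Rule 9), but Kyeval is never earned.
Torpax: reached.
Reached: Dalyul and Torpax — 2 of the 5.

2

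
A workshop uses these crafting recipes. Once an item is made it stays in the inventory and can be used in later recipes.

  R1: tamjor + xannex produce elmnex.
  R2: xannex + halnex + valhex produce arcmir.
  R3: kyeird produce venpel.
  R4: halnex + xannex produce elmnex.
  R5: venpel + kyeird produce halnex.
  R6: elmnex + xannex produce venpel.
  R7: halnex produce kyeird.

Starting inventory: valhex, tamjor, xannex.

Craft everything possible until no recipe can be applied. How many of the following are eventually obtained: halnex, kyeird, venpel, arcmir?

tamjor + xannex → elmnex (R1).
Using R6, elmnex and xannex make venpel.
halnex would need venpel and kyeird (R5), but kyeird is never obtained.
kyeird would need halnex (R7), but halnex is never obtained.
venpel: reached.
arcmir would need xannex, halnex, and valhex (R2), but halnex is never obtained.
Reached: venpel — 1 of the 4.

1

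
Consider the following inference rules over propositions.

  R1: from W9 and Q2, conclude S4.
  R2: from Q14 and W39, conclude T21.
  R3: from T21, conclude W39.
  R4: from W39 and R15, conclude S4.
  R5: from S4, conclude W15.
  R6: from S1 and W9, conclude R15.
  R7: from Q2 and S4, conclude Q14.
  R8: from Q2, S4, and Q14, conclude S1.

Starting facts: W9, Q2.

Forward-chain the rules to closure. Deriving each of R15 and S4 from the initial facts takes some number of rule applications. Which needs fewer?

S4

S4: W9 and Q2 hold, so S4 follows (R1). [1 rule application]
R15: W9 and Q2 hold, so S4 follows (R1). Q2 and S4 hold, so Q14 follows (R7). From Q2, S4, and Q14, R8 gives S1. From S1 and W9, R6 gives R15. [4 rule applications]
S4 needs fewer.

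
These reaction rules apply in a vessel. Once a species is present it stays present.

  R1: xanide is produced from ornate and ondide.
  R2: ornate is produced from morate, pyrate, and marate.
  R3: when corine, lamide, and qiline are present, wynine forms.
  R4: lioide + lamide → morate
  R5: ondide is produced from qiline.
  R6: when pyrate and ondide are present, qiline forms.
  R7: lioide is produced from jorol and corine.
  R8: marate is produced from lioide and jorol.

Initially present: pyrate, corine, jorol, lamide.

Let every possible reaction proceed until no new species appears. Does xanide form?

No

xanide would need ornate and ondide (R1), but ondide never forms.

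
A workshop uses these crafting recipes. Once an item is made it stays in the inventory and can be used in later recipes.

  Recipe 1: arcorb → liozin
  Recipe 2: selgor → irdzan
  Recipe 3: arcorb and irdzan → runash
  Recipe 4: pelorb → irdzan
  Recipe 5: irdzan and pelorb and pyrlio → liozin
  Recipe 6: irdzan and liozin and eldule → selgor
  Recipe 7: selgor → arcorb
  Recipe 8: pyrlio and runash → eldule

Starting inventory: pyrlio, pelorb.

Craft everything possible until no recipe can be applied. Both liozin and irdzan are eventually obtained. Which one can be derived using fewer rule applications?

irdzan

irdzan: pelorb → irdzan (Recipe 4). [1 rule application]
liozin: Using Recipe 4, pelorb makes irdzan. Using Recipe 5, irdzan, pelorb, and pyrlio make liozin. [2 rule applications]
irdzan needs fewer.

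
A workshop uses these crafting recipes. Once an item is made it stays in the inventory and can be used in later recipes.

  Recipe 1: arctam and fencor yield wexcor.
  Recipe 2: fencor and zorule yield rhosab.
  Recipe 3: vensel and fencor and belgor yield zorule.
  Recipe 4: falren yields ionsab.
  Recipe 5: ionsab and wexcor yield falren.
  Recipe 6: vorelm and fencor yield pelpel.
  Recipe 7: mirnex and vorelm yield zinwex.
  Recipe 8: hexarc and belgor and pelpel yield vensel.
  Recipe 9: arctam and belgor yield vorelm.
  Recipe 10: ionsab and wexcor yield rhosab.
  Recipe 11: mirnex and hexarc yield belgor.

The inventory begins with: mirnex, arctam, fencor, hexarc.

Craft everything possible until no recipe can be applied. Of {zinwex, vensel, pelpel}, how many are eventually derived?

3

Using Recipe 11, mirnex and hexarc make belgor.
Using Recipe 9, arctam and belgor make vorelm.
vorelm and fencor → pelpel (Recipe 6).
Using Recipe 7, mirnex and vorelm make zinwex.
Using Recipe 8, hexarc, belgor, and pelpel make vensel.
zinwex: reached.
vensel: reached.
pelpel: reached.
All 3 are reached.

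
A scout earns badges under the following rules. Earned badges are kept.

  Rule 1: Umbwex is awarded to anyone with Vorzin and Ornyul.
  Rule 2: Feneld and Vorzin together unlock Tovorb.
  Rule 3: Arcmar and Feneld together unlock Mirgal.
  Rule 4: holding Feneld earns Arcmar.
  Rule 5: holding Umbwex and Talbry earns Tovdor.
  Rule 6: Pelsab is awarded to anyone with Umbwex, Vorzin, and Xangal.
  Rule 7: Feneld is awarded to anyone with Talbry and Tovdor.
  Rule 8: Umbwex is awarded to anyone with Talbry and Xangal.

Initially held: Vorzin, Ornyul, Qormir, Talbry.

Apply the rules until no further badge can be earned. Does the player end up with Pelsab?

Pelsab would need Umbwex, Vorzin, and Xangal (Rule 6), but Xangal is never earned.

No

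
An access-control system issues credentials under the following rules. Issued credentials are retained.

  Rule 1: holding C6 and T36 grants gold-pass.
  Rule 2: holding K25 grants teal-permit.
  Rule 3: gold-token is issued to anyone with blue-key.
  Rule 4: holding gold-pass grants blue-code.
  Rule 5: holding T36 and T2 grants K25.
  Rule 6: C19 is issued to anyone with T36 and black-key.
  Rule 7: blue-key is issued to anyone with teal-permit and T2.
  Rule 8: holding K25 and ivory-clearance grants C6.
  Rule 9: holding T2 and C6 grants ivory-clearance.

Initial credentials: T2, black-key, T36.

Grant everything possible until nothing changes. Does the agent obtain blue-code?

blue-code would need gold-pass (Rule 4), but gold-pass is never granted.

No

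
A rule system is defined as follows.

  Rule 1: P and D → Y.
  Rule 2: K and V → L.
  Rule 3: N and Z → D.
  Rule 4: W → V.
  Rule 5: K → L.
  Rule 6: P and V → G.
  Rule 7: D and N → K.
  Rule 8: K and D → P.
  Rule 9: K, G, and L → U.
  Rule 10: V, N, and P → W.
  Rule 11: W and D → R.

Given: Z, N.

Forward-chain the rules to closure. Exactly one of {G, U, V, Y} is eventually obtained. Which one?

Y

From N and Z, Rule 3 gives D.
From D and N, Rule 7 gives K.
K and D hold, so P follows (Rule 8).
From P and D, Rule 1 gives Y.
V would need W (Rule 4), but W is never established. U would need K, G, and L (Rule 9), but G is never established. G would need P and V (Rule 6), but V is never established.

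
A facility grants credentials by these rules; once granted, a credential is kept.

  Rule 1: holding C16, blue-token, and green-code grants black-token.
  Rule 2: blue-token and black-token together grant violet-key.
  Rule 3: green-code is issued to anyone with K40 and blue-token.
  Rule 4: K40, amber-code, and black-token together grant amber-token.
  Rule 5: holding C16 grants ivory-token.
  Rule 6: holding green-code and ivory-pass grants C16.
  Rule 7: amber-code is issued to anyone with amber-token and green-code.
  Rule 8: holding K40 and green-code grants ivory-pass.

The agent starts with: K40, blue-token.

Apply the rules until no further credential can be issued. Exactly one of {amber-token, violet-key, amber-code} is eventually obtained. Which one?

Holding K40 and blue-token grants green-code (Rule 3).
Holding K40 and green-code grants ivory-pass (Rule 8).
Holding green-code and ivory-pass grants C16 (Rule 6).
Holding C16, blue-token, and green-code grants black-token (Rule 1).
Holding blue-token and black-token grants violet-key (Rule 2).
amber-code would need amber-token and green-code (Rule 7), but amber-token is never granted. amber-token would need K40, amber-code, and black-token (Rule 4), but amber-code is never granted.

violet-key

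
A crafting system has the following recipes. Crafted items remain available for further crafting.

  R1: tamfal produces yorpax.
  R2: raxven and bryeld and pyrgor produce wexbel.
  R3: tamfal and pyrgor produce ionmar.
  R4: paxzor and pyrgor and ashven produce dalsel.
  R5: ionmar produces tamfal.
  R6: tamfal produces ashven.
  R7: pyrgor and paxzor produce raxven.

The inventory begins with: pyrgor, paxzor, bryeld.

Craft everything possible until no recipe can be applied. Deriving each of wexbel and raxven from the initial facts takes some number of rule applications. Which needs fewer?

raxven: Using R7, pyrgor and paxzor make raxven. [1 rule application]
wexbel: pyrgor and paxzor → raxven (R7). raxven and bryeld and pyrgor → wexbel (R2). [2 rule applications]
raxven needs fewer.

raxven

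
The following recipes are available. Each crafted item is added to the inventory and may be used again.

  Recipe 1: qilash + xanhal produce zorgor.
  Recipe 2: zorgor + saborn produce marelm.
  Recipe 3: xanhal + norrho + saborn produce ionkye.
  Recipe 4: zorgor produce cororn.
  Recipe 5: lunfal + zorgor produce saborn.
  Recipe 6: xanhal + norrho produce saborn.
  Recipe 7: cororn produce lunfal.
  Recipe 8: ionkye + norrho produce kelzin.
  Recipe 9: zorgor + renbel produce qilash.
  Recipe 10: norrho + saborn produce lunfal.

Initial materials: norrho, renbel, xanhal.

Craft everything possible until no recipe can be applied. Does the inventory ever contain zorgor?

zorgor would need qilash and xanhal (Recipe 1), but qilash is never obtained.

No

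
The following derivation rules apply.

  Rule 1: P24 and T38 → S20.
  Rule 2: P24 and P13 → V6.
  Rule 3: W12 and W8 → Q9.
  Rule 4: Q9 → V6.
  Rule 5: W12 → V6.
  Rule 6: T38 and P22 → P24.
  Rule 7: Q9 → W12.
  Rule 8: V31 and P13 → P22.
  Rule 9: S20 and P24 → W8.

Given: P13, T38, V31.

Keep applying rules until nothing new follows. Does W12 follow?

W12 would need Q9 (Rule 7), but Q9 is never established.

No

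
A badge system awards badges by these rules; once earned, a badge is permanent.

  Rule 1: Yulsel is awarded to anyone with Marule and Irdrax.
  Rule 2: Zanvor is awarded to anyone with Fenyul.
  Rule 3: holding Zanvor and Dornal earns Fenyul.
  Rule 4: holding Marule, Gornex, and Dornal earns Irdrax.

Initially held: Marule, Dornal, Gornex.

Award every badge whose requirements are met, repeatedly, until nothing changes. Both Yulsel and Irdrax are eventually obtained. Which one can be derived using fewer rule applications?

Irdrax

Irdrax: With Marule, Gornex, and Dornal, Irdrax is earned (Rule 4). [1 rule application]
Yulsel: With Marule, Gornex, and Dornal, Irdrax is earned (Rule 4). With Marule and Irdrax, Yulsel is earned (Rule 1). [2 rule applications]
Irdrax needs fewer.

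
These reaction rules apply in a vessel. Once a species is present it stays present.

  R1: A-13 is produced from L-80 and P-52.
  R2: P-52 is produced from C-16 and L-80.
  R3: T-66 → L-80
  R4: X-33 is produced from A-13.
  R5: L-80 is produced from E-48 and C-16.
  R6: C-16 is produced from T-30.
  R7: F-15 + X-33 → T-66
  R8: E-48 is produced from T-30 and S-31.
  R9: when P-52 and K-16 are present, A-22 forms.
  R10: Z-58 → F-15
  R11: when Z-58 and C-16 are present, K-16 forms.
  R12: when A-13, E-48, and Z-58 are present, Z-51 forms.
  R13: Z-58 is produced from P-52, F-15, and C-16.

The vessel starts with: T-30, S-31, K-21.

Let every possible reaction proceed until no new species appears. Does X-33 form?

Yes

T-30 and S-31 present → E-48 forms (R8).
T-30 present → C-16 forms (R6).
E-48 and C-16 present → L-80 forms (R5).
C-16 and L-80 present → P-52 forms (R2).
L-80 and P-52 present → A-13 forms (R1).
A-13 present → X-33 forms (R4).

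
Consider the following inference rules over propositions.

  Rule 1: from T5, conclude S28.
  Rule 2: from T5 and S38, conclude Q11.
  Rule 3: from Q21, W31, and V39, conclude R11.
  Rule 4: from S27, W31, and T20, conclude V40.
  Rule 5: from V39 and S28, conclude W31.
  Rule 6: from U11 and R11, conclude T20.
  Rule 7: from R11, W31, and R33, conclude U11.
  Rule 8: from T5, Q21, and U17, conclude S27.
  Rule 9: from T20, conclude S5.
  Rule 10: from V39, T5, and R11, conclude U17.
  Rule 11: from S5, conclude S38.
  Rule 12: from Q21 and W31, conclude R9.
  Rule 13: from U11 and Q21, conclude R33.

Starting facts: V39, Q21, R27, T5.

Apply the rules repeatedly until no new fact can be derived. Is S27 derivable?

Yes

T5 holds, so S28 follows (Rule 1).
From V39 and S28, Rule 5 gives W31.
Q21, W31, and V39 hold, so R11 follows (Rule 3).
V39, T5, and R11 hold, so U17 follows (Rule 10).
T5, Q21, and U17 hold, so S27 follows (Rule 8).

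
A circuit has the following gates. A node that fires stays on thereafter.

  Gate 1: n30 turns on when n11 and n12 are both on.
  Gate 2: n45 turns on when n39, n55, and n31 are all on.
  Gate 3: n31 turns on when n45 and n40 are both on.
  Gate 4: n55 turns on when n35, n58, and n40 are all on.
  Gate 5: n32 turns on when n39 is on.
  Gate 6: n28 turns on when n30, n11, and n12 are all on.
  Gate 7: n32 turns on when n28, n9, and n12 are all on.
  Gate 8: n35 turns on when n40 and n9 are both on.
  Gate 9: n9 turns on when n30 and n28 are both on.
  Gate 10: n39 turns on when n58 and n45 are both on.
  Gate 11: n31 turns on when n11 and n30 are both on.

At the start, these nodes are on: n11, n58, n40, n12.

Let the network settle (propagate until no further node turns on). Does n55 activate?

Gate 1: n11 and n12 on → n30 on.
Gate 6: n30, n11, and n12 on → n28 on.
Gate 9: n30 and n28 on → n9 on.
n40 and n9 are on, so n35 turns on (Gate 8).
Gate 4: n35, n58, and n40 on → n55 on.

Yes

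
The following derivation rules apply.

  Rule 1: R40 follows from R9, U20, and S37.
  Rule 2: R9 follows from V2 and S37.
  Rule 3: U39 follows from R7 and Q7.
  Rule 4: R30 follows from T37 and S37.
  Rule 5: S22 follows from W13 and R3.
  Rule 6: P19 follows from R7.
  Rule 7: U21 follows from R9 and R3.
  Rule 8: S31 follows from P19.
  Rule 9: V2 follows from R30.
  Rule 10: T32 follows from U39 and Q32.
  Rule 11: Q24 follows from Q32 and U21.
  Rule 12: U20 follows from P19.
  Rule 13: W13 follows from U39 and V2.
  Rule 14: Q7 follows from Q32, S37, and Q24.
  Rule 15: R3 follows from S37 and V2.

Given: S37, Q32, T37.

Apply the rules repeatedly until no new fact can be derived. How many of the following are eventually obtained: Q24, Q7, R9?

From T37 and S37, Rule 4 gives R30.
From R30, Rule 9 gives V2.
From S37 and V2, Rule 15 gives R3.
V2 and S37 hold, so R9 follows (Rule 2).
R9 and R3 hold, so U21 follows (Rule 7).
Q32 and U21 hold, so Q24 follows (Rule 11).
Q32, S37, and Q24 hold, so Q7 follows (Rule 14).
Q24: reached.
Q7: reached.
R9: reached.
All 3 are reached.

3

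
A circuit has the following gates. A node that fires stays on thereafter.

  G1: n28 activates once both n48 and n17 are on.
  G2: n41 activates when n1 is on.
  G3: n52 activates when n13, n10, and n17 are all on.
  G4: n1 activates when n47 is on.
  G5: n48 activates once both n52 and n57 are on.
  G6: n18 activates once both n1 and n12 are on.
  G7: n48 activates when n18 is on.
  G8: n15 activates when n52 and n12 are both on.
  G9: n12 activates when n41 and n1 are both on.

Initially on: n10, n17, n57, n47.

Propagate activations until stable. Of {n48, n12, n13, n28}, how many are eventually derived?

n47 is on, so n1 activates (G4).
n1 is on, so n41 activates (G2).
G9: n41 and n1 on → n12 on.
n1 and n12 are on, so n18 activates (G6).
n18 is on, so n48 activates (G7).
G1: n48 and n17 on → n28 on.
n48: reached.
n12: reached.
No rule produces n13, and it is not given.
n28: reached.
Reached: n48, n12, and n28 — 3 of the 4.

3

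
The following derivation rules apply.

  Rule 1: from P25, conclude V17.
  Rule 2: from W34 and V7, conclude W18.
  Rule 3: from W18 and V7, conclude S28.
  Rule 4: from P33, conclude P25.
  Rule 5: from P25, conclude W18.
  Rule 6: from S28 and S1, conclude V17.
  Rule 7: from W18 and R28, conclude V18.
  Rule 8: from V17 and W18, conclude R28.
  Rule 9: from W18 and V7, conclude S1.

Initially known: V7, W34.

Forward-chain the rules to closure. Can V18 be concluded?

W34 and V7 hold, so W18 follows (Rule 2).
W18 and V7 hold, so S1 follows (Rule 9).
W18 and V7 hold, so S28 follows (Rule 3).
From S28 and S1, Rule 6 gives V17.
From V17 and W18, Rule 8 gives R28.
W18 and R28 hold, so V18 follows (Rule 7).

Yes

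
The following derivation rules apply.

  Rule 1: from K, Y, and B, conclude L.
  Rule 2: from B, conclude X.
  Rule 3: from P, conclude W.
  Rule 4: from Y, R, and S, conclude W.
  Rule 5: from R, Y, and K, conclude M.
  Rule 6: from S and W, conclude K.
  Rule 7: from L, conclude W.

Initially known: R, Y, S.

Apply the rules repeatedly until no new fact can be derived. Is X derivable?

No

X would need B (Rule 2), but B is never established.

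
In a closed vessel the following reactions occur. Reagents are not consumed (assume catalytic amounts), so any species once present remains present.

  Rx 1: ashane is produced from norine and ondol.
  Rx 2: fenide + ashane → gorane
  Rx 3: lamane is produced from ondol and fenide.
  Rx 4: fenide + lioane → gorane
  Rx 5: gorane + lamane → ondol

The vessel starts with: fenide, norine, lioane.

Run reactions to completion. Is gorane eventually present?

fenide and lioane present → gorane forms (Rx 4).

Yes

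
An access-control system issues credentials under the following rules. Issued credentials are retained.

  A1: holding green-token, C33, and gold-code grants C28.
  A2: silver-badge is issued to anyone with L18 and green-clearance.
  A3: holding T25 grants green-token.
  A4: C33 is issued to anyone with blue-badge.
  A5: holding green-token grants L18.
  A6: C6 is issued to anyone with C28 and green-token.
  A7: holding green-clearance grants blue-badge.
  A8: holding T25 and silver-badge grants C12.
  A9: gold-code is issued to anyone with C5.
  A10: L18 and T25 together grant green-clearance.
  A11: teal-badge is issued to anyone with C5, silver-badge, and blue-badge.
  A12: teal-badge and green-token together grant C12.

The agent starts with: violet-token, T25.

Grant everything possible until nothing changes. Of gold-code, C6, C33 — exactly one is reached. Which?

C33

Holding T25 grants green-token (A3).
Holding green-token grants L18 (A5).
Holding L18 and T25 grants green-clearance (A10).
Holding green-clearance grants blue-badge (A7).
Holding blue-badge grants C33 (A4).
gold-code would need C5 (A9), but C5 is never granted. C6 would need C28 and green-token (A6), but C28 is never granted.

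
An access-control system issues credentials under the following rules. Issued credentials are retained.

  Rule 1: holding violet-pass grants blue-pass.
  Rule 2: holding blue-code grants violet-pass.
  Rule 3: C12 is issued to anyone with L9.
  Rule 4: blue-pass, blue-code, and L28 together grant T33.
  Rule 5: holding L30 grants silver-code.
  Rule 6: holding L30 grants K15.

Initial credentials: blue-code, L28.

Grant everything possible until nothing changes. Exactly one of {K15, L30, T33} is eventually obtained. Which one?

T33

Holding blue-code grants violet-pass (Rule 2).
Holding violet-pass grants blue-pass (Rule 1).
Holding blue-pass, blue-code, and L28 grants T33 (Rule 4).
No rule produces L30, and it is not given. K15 would need L30 (Rule 6), but L30 is never granted.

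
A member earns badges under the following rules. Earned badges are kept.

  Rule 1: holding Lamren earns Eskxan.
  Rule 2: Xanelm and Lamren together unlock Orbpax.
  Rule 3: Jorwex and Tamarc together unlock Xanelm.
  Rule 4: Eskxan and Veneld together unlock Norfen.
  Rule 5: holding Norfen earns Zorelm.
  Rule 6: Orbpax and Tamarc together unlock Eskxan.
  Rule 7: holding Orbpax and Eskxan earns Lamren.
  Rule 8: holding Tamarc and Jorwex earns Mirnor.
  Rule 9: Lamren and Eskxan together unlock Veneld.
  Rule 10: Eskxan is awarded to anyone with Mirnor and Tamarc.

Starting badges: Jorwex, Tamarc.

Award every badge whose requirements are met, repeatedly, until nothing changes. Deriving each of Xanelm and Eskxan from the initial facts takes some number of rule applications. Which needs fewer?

Xanelm

Xanelm: With Jorwex and Tamarc, Xanelm is earned (Rule 3). [1 rule application]
Eskxan: With Tamarc and Jorwex, Mirnor is earned (Rule 8). With Mirnor and Tamarc, Eskxan is earned (Rule 10). [2 rule applications]
Xanelm needs fewer.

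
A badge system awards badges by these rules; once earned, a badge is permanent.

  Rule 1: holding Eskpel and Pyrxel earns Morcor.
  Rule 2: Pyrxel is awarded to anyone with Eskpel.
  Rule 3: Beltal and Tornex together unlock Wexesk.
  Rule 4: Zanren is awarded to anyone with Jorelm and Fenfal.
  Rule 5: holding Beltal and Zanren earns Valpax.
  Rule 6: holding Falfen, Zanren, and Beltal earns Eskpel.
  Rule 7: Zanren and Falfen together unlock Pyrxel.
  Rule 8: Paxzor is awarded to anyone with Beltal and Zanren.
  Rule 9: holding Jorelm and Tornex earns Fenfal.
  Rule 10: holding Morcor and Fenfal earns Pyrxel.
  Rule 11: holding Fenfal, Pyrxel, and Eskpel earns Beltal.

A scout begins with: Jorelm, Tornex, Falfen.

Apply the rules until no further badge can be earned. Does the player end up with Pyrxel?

Yes

With Jorelm and Tornex, Fenfal is earned (Rule 9).
With Jorelm and Fenfal, Zanren is earned (Rule 4).
With Zanren and Falfen, Pyrxel is earned (Rule 7).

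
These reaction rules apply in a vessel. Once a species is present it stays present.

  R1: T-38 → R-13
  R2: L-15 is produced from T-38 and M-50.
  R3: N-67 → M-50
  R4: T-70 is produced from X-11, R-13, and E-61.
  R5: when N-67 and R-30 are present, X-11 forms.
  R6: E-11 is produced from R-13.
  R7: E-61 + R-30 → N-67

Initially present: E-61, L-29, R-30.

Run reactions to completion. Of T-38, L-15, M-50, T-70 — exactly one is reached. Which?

M-50

E-61 and R-30 present → N-67 forms (R7).
N-67 present → M-50 forms (R3).
T-70 would need X-11, R-13, and E-61 (R4), but R-13 never forms. L-15 would need T-38 and M-50 (R2), but T-38 never forms. No rule produces T-38, and it is not given.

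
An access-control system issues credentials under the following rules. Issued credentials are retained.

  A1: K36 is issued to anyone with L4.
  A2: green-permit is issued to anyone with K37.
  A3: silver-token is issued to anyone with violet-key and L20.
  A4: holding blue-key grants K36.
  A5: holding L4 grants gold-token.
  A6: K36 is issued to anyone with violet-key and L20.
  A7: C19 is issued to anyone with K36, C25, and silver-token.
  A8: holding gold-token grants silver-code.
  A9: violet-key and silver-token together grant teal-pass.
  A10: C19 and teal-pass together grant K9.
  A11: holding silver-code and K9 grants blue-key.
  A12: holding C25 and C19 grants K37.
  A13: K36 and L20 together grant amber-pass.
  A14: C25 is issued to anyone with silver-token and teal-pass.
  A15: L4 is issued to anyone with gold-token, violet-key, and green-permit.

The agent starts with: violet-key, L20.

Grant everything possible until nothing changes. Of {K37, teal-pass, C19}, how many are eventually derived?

3

Holding violet-key and L20 grants silver-token (A3).
Holding violet-key and L20 grants K36 (A6).
Holding violet-key and silver-token grants teal-pass (A9).
Holding silver-token and teal-pass grants C25 (A14).
Holding K36, C25, and silver-token grants C19 (A7).
Holding C25 and C19 grants K37 (A12).
K37: reached.
teal-pass: reached.
C19: reached.
All 3 are reached.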